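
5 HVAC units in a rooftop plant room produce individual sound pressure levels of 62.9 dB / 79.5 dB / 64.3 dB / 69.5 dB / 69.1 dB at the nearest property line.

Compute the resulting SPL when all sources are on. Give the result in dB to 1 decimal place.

80.4 dB

Σ 10^(Lᵢ/10) = 1.108e+08.
Combined level = 10 log₁₀(1.108e+08) = 80.4 dB.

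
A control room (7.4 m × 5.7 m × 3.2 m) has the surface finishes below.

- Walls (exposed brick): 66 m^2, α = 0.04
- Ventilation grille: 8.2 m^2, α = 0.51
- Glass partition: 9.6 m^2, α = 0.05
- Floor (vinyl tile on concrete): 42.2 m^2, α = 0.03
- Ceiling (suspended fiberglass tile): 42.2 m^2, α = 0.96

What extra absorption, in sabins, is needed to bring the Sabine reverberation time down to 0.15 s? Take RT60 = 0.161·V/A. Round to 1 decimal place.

Total absorption A₁ = 66×0.04 + 8.2×0.51 + 9.6×0.05 + 42.2×0.03 + 42.2×0.96
  = 2.640 + 4.182 + 0.480 + 1.266 + 40.512 = 49.080 m^2 sabins.
Target A₂ = 0.161·134.976/0.15 = 144.874 sabins (V = 134.976 m³).
ΔA = A₂ − A₁ = 144.874 − 49.080 = 95.8 sabins.

95.8 sabins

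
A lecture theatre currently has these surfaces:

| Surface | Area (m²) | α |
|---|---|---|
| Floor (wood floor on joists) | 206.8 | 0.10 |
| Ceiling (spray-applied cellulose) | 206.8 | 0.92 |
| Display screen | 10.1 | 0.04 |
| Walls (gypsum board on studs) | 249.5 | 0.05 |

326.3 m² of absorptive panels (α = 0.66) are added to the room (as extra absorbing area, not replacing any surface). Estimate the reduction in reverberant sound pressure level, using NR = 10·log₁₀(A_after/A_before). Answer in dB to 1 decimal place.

Summing Sᵢαᵢ: 20.680 + 190.256 + 0.404 + 12.475 → A_before = 223.815 sabins.
Treatment contributes 326.3·0.66 = 215.358 sabins.
New total A_after = 439.173 sabins.
Reduction = 10 log₁₀(A_after/A_before) = 10 log₁₀(1.9622) = 2.9 dB.

2.9 dB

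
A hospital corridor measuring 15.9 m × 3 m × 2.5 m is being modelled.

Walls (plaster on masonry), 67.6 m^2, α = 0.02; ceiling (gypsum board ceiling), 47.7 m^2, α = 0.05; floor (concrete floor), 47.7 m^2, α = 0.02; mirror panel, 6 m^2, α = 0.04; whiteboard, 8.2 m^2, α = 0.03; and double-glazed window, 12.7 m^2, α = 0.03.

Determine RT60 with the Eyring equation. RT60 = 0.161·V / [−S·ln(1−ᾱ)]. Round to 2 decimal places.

S = Σ Sᵢ = 189.9 m^2.
Absorption A = 67.6×0.02 + 47.7×0.05 + 47.7×0.02 + 6×0.04 + 8.2×0.03 + 12.7×0.03 = 5.558 sabins.
Mean coefficient ᾱ = A/S = 0.0293.
−S·ln(1−ᾱ) = −189.9 × ln(1 − 0.0293) = 5.647.
V = 15.9 × 3 × 2.5 = 119.25 m³.
T = 0.161·V/[−S·ln(1−ᾱ)] = 0.161·119.25/5.647 = 3.40 s.

3.40 s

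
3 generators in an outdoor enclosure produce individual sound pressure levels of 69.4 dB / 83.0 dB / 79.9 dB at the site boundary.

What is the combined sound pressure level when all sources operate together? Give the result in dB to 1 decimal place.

Σ 10^(Lᵢ/10) = 3.06e+08.
Combined level = 10 log₁₀(3.06e+08) = 84.9 dB.

84.9 dB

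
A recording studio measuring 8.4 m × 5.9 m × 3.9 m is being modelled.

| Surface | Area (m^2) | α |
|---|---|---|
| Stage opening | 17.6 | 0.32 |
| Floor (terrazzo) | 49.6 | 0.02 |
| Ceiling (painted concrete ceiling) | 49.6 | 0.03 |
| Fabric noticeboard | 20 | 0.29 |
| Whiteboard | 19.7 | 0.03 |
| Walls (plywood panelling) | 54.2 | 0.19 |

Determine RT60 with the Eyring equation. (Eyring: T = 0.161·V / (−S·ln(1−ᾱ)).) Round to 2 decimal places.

1.18 seconds

S = Σ Sᵢ = 210.7 m^2.
Absorption A = 17.6×0.32 + 49.6×0.02 + 49.6×0.03 + 20×0.29 + 19.7×0.03 + 54.2×0.19 = 24.801 sabins.
ᾱ = 24.801 / 210.7 = 0.1177.
−S·ln(1−ᾱ) = −210.7 × ln(1 − 0.1177) = 26.385.
V = 8.4 × 5.9 × 3.9 = 193.284 m³.
RT60 = 0.161 × 193.284 / 26.385 = 1.18 s.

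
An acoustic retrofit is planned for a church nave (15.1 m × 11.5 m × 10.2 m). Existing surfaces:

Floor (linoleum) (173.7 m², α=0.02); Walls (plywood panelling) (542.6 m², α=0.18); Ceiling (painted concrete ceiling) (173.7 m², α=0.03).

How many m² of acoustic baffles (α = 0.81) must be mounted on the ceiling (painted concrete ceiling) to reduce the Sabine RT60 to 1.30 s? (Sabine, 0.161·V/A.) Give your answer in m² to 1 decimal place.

144.9

Total absorption A₁ = 173.7·0.02 + 542.6·0.18 + 173.7·0.03
  = 3.474 + 97.668 + 5.211 = 106.353 m² sabins.
Required A₂ = 0.161·1771.23/1.30 = 219.360 sabins.
Absorption to add: 219.360 − 106.353 = 113.007 sabins.
Net gain per m²: Δα = 0.81 − 0.03 = 0.78.
Area = ΔA/Δα = 113.007/0.78 = 144.9 m².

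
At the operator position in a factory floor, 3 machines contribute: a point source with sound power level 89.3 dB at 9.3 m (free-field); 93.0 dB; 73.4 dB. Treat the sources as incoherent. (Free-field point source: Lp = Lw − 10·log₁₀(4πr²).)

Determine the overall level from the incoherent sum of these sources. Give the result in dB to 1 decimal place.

93.0 dB

Source at 9.3 m: Lp = 89.3 − 10·log₁₀(4π·9.3²) = 89.3 − 10·log₁₀(1086.865) = 58.9 dB.
Sum in the linear (power) domain: Σ 10^(Lᵢ/10) = 10^(58.9/10) + 10^(93.0/10) + 10^(73.4/10) = 2.018e+09.
Back to dB: 10·log₁₀ Σ = 93.0 dB.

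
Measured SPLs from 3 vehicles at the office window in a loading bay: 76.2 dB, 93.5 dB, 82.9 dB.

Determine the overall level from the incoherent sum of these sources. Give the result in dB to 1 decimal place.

93.9 dB

Sum in the linear (power) domain: Σ 10^(Lᵢ/10) = 10^(76.2/10) + 10^(93.5/10) + 10^(82.9/10) = 2.475e+09.
Back to dB: 10·log₁₀ Σ = 93.9 dB.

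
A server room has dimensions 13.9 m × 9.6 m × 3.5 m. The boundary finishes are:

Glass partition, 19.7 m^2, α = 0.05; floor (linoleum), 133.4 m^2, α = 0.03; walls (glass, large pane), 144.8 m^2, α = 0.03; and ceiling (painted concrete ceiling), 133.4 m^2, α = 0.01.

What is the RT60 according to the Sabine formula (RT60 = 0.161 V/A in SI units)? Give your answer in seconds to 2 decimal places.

Equivalent absorption area: A = 19.7·0.05 + 133.4·0.03 + 144.8·0.03 + 133.4·0.01 = 10.665 m^2.
V = 13.9·9.6·3.5 = 467.04 m³.
T = 0.161 V/A = 0.161·467.04/10.665 = 7.05 s.

7.05 sec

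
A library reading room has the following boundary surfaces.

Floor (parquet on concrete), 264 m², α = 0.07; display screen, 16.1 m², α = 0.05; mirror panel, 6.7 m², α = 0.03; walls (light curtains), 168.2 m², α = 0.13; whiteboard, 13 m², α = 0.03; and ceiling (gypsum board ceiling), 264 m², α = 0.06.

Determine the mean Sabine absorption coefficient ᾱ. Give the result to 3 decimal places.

S = Σ Sᵢ = 264 + 16.1 + 6.7 + 168.2 + 13 + 264 = 732.0 m².
Σ(Sᵢαᵢ) = 264×0.07 + 16.1×0.05 + 6.7×0.03 + 168.2×0.13 + 13×0.03 + 264×0.06 = 57.582.
ᾱ = A/S = 0.079.

0.079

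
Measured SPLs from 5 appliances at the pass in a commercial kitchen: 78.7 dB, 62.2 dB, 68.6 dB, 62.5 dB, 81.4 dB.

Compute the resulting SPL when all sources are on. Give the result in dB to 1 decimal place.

Converting to relative power and adding: 10^(78.7/10) + 10^(62.2/10) + 10^(68.6/10) + 10^(62.5/10) + 10^(81.4/10) = 2.229e+08.
Combined level = 10 log₁₀(2.229e+08) = 83.5 dB.

83.5 dB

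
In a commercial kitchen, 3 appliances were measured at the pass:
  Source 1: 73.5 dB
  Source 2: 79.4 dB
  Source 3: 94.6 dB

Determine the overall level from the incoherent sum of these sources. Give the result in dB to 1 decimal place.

Converting to relative power and adding: 10^(73.5/10) + 10^(79.4/10) + 10^(94.6/10) = 2.994e+09.
Back to dB: 10·log₁₀ Σ = 94.8 dB.

94.8 dB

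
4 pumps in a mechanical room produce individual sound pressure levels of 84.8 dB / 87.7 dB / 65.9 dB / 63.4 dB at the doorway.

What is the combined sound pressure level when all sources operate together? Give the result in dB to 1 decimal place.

Σ 10^(Lᵢ/10) = 8.969e+08.
Back to dB: 10·log₁₀ Σ = 89.5 dB.

89.5 dB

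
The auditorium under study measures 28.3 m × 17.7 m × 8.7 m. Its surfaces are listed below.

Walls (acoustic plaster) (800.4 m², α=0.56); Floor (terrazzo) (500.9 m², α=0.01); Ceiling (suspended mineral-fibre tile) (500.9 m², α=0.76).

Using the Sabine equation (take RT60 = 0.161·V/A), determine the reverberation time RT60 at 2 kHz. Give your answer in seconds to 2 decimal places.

Total absorption A = 800.4·0.56 + 500.9·0.01 + 500.9·0.76
  = 448.224 + 5.009 + 380.684 = 833.917 m² sabins.
V = 28.3·17.7·8.7 = 4357.917 m³.
T = 0.161 V/A = 0.161·4357.917/833.917 = 0.84 s.

0.84 seconds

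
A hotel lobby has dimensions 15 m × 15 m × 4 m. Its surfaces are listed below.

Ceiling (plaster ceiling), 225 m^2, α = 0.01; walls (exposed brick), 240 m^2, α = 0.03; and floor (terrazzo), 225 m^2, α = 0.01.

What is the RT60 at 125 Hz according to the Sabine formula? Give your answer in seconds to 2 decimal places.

Total absorption A = 225×0.01 + 240×0.03 + 225×0.01
  = 2.250 + 7.200 + 2.250 = 11.700 m^2 sabins.
Volume V = 15 × 15 × 4 = 900 m³.
T = 0.161 V/A = 0.161·900/11.700 = 12.38 s.

12.38 seconds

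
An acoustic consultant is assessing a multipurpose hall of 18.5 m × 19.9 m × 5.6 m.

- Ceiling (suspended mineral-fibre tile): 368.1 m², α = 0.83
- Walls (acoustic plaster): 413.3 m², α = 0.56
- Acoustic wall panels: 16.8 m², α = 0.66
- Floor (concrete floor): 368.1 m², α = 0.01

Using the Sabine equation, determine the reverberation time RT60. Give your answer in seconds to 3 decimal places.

0.602 s

Equivalent absorption area: A = 368.1·0.83 + 413.3·0.56 + 16.8·0.66 + 368.1·0.01 = 551.740 m².
Volume V = 18.5 × 19.9 × 5.6 = 2061.64 m³.
Sabine: RT60 = 0.161 × 2061.64 / 551.740 = 0.602 s.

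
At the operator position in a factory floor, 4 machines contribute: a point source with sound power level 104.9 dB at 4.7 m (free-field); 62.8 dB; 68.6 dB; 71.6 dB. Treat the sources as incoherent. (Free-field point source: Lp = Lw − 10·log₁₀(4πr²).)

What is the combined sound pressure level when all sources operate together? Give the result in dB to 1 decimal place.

Source at 4.7 m: Lp = 104.9 − 10·log₁₀(4π·4.7²) = 104.9 − 10·log₁₀(277.591) = 80.5 dB.
Σ 10^(Lᵢ/10) = 1.358e+08.
L_total = 10·log₁₀(1.358e+08) = 81.3 dB.

81.3 dB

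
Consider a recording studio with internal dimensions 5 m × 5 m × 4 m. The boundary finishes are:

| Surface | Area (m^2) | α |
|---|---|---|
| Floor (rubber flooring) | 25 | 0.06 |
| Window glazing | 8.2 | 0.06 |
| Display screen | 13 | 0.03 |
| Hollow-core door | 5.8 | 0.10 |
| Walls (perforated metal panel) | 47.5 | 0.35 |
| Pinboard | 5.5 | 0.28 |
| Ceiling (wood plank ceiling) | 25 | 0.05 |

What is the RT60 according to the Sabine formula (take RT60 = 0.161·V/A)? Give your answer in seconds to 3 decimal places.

Equivalent absorption area: A = 25×0.06 + 8.2×0.06 + 13×0.03 + 5.8×0.10 + 47.5×0.35 + 5.5×0.28 + 25×0.05 = 22.377 m^2.
Room volume: 100 m³.
RT60 = 0.161 · V / A = 0.161 × 100 / 22.377 = 0.719 s.

0.719 sec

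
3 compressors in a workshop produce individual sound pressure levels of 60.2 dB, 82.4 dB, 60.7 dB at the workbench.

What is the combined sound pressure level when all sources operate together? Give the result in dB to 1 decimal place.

82.5 dB

Sum in the linear (power) domain: Σ 10^(Lᵢ/10) = 10^(60.2/10) + 10^(82.4/10) + 10^(60.7/10) = 1.76e+08.
L_total = 10·log₁₀(1.76e+08) = 82.5 dB.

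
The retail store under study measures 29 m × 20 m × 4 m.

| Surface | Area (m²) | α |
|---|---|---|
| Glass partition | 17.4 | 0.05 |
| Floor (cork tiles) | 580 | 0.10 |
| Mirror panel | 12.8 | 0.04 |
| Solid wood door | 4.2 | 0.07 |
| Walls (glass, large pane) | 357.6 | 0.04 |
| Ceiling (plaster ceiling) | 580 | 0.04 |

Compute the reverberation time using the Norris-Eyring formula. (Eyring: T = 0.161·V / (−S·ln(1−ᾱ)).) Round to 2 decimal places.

S = Σ Sᵢ = 1552.0 m².
Absorption A = 17.4×0.05 + 580×0.10 + 12.8×0.04 + 4.2×0.07 + 357.6×0.04 + 580×0.04 = 97.180 sabins.
ᾱ = 97.180 / 1552.0 = 0.0626.
−S·ln(1−ᾱ) = −1552.0 × ln(1 − 0.0626) = 100.329.
V = 29 × 20 × 4 = 2320 m³.
T = 0.161·V/[−S·ln(1−ᾱ)] = 0.161·2320/100.329 = 3.72 s.

3.72 sec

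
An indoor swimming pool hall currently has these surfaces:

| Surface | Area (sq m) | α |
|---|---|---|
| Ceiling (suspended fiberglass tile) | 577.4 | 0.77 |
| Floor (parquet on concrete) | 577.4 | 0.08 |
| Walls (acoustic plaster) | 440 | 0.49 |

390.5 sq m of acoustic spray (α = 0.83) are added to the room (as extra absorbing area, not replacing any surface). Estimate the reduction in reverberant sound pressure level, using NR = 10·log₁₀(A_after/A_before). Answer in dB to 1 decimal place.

1.6 dB

Summing Sᵢαᵢ: 444.598 + 46.192 + 215.600 → A_before = 706.390 sabins.
Treatment contributes 390.5·0.83 = 324.115 sabins.
New total A_after = 1030.505 sabins.
Reduction = 10 log₁₀(A_after/A_before) = 10 log₁₀(1.4588) = 1.6 dB.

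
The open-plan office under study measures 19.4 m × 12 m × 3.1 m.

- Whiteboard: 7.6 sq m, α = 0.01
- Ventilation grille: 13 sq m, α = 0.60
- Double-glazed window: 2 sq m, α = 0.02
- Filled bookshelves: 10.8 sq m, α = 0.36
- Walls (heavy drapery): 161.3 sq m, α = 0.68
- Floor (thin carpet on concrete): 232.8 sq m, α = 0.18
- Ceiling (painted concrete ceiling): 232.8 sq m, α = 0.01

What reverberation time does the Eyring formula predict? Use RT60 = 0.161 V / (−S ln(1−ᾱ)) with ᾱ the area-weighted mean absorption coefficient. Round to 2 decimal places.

Total surface area S = 7.6 + 13 + 2 + 10.8 + 161.3 + 232.8 + 232.8 = 660.3 sq m.
Σ(Sᵢαᵢ) = 7.6·0.01 + 13·0.60 + 2·0.02 + 10.8·0.36 + 161.3·0.68 + 232.8·0.18 + 232.8·0.01 = 165.720.
Mean coefficient ᾱ = A/S = 0.2510.
Eyring denominator: −S ln(1−ᾱ) = 190.837.
V = 19.4 × 12 × 3.1 = 721.68 m³.
RT60 = 0.161 × 721.68 / 190.837 = 0.61 s.

0.61 sec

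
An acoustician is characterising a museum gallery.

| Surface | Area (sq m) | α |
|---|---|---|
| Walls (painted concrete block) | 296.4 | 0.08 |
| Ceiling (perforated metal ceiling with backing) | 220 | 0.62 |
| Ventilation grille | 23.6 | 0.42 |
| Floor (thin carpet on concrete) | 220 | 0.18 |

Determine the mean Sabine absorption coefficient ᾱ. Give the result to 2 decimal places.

S = Σ Sᵢ = 296.4 + 220 + 23.6 + 220 = 760.0 sq m.
Weighted sum Σ Sα = 209.624.
ᾱ = 209.624 / 760.0 = 0.28.

0.28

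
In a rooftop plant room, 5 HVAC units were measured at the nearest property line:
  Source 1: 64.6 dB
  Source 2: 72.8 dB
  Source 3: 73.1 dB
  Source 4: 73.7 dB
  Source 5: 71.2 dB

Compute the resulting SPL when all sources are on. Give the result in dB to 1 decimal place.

Sum in the linear (power) domain: Σ 10^(Lᵢ/10) = 10^(64.6/10) + 10^(72.8/10) + 10^(73.1/10) + 10^(73.7/10) + 10^(71.2/10) = 7.898e+07.
Back to dB: 10·log₁₀ Σ = 79.0 dB.

79.0 dB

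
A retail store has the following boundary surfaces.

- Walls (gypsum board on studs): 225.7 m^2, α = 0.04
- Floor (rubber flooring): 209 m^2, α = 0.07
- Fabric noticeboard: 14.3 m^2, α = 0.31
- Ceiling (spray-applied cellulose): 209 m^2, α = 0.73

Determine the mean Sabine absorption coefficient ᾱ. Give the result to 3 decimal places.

0.275

Total surface area S = 658.0 m^2.
Weighted sum Σ Sα = 180.661.
ᾱ = 180.661 / 658.0 = 0.275.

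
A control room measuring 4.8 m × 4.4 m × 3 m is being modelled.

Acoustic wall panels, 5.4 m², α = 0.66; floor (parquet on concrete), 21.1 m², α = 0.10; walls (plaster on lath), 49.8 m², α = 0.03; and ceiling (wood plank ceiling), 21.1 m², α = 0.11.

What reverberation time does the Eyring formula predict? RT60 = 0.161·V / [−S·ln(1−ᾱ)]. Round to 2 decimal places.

1.02 seconds

Total surface area S = 5.4 + 21.1 + 49.8 + 21.1 = 97.4 m².
Absorption A = 5.4×0.66 + 21.1×0.10 + 49.8×0.03 + 21.1×0.11 = 9.489 sabins.
ᾱ = 9.489 / 97.4 = 0.0974.
Eyring denominator: −S ln(1−ᾱ) = 9.981.
V = 4.8 × 4.4 × 3 = 63.36 m³.
RT60 = 0.161 × 63.36 / 9.981 = 1.02 s.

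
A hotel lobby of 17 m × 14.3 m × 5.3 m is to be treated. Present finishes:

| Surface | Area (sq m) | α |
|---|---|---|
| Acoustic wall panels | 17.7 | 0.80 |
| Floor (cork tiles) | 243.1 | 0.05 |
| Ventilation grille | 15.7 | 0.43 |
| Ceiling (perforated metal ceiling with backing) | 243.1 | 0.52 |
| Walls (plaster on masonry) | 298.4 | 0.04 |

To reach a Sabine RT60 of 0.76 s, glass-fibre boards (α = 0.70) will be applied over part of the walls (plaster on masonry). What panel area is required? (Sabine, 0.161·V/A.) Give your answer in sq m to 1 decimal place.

Equivalent absorption area: A₁ = 17.7×0.80 + 243.1×0.05 + 15.7×0.43 + 243.1×0.52 + 298.4×0.04 = 171.414 sq m.
Required A₂ = 0.161·1288.43/0.76 = 272.944 sabins.
ΔA needed = 272.944 − 171.414 = 101.530 sabins.
Each sq m of panel replacing the walls (plaster on masonry) adds (0.70 − 0.04) = 0.66 sabins.
Panel area = 101.530 / 0.66 = 153.8 sq m.

153.8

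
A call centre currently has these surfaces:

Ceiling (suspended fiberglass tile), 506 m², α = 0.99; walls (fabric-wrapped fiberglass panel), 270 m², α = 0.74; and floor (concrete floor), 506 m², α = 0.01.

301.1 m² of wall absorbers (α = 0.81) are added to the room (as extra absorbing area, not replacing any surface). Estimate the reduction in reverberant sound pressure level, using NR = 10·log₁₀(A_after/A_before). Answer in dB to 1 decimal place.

Summing Sᵢαᵢ: 500.940 + 199.800 + 5.060 → A_before = 705.800 sabins.
Treatment contributes 301.1·0.81 = 243.891 sabins.
New total A_after = 949.691 sabins.
NR = 10·log₁₀(949.691/705.800) = 1.3 dB.

1.3 dB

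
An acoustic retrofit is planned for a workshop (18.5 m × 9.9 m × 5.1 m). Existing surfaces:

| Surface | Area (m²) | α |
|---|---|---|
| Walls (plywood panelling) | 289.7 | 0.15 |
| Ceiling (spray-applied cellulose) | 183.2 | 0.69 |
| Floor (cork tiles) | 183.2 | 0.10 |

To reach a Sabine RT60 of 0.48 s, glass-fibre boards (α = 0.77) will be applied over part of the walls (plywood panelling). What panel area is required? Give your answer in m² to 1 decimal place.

Total absorption A₁ = 289.7*0.15 + 183.2*0.69 + 183.2*0.10
  = 43.455 + 126.408 + 18.320 = 188.183 m² sabins.
V = 934.065 m³. Target absorption A₂ = 0.161 × 934.065 / 0.48 = 313.301 sabins.
ΔA needed = 313.301 − 188.183 = 125.118 sabins.
Net gain per m²: Δα = 0.77 − 0.15 = 0.62.
Area = ΔA/Δα = 125.118/0.62 = 201.8 m².

201.8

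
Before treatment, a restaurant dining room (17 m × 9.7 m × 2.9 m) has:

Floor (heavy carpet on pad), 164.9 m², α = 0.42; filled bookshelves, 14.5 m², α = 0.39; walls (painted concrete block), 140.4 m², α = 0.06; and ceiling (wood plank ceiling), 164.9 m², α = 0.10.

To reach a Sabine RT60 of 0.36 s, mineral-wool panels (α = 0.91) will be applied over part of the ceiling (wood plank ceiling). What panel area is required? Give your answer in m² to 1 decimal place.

Total absorption A₁ = 164.9·0.42 + 14.5·0.39 + 140.4·0.06 + 164.9·0.10
  = 69.258 + 5.655 + 8.424 + 16.490 = 99.827 m² sabins.
Required A₂ = 0.161·478.21/0.36 = 213.866 sabins.
Absorption to add: 213.866 − 99.827 = 114.039 sabins.
Each m² of panel replacing the ceiling (wood plank ceiling) adds (0.91 − 0.10) = 0.81 sabins.
Panel area = 114.039 / 0.81 = 140.8 m².

140.8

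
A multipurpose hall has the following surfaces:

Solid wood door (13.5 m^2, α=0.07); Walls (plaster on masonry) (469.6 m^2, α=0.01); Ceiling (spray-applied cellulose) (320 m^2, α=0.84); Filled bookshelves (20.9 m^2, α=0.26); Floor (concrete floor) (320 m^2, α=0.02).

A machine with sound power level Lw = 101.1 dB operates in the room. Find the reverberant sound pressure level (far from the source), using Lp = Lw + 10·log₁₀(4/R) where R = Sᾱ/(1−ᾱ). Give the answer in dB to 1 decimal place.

Σ(Sᵢαᵢ) = 13.5·0.07 + 469.6·0.01 + 320·0.84 + 20.9·0.26 + 320·0.02 = 286.275; total area S = 1144.0 m^2.
ᾱ = 286.275/1144.0 = 0.2502; R = Sᾱ/(1−ᾱ) = 286.275/(1−0.2502) = 381.802 m^2.
Lp = Lw + 10 log₁₀(4/R) = 101.1 -19.80 = 81.3 dB.

81.3 dB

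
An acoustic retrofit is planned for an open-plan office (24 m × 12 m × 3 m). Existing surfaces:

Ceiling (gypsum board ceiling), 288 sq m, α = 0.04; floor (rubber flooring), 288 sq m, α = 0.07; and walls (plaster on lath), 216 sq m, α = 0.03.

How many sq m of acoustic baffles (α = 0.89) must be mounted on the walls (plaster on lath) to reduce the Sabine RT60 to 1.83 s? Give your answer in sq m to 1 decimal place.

Total absorption A₁ = 288·0.04 + 288·0.07 + 216·0.03
  = 11.520 + 20.160 + 6.480 = 38.160 sq m sabins.
Required A₂ = 0.161·864/1.83 = 76.013 sabins.
Absorption to add: 76.013 − 38.160 = 37.853 sabins.
Each sq m of panel replacing the walls (plaster on lath) adds (0.89 − 0.03) = 0.86 sabins.
Panel area = 37.853 / 0.86 = 44.0 sq m.

44.0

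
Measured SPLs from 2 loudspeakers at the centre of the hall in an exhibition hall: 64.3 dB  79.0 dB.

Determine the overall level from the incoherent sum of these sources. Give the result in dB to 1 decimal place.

79.1 dB

Σ 10^(Lᵢ/10) = 8.212e+07.
Back to dB: 10·log₁₀ Σ = 79.1 dB.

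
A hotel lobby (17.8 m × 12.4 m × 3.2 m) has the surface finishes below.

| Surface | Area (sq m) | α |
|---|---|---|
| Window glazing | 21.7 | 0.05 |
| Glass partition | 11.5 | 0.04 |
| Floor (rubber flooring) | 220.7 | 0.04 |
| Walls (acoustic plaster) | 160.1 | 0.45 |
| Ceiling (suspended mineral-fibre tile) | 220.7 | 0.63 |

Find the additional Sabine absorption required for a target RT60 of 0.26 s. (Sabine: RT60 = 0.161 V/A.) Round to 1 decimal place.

Equivalent absorption area: A₁ = 21.7·0.05 + 11.5·0.04 + 220.7·0.04 + 160.1·0.45 + 220.7·0.63 = 221.459 sq m.
V = 706.304 m³. Required absorption A₂ = 0.161 × 706.304 / 0.26 = 437.365 sabins.
Additional absorption ΔA = 437.365 − 221.459 = 215.9 sabins.

215.9 sabins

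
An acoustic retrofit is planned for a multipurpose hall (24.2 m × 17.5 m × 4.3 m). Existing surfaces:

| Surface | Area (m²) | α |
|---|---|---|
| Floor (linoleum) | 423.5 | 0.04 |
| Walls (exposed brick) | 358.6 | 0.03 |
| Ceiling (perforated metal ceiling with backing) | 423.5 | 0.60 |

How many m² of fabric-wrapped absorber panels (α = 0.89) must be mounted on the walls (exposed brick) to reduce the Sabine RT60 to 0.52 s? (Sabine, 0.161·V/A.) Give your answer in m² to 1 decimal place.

327.9

Total absorption A₁ = 423.5·0.04 + 358.6·0.03 + 423.5·0.60
  = 16.940 + 10.758 + 254.100 = 281.798 m² sabins.
Required A₂ = 0.161·1821.05/0.52 = 563.825 sabins.
ΔA needed = 563.825 − 281.798 = 282.027 sabins.
Net gain per m²: Δα = 0.89 − 0.03 = 0.86.
Panel area = 282.027 / 0.86 = 327.9 m².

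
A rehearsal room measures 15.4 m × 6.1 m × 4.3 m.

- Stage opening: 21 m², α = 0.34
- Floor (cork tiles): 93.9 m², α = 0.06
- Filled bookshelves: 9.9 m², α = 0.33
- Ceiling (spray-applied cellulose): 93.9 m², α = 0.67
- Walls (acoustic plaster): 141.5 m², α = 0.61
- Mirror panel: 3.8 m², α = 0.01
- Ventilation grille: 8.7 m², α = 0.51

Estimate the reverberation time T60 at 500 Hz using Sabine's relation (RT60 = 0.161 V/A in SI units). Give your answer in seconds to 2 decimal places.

0.38 seconds

Summing Sᵢαᵢ: 7.140 + 5.634 + 3.267 + 62.913 + 86.315 + 0.038 + 4.437 → A = 169.744 sabins.
V = 15.4·6.1·4.3 = 403.942 m³.
RT60 = 0.161 · V / A = 0.161 × 403.942 / 169.744 = 0.38 s.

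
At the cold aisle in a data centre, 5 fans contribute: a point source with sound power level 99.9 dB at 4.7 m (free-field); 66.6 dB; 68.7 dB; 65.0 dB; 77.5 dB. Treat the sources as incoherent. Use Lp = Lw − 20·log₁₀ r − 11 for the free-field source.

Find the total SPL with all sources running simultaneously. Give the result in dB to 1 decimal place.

Source at 4.7 m: Lp = 99.9 − 20·log₁₀(4.7) − 11 = 75.5 dB.
Converting to relative power and adding: 10^(75.5/10) + 10^(66.6/10) + 10^(68.7/10) + 10^(65.0/10) + 10^(77.5/10) = 1.069e+08.
Combined level = 10 log₁₀(1.069e+08) = 80.3 dB.

80.3 dB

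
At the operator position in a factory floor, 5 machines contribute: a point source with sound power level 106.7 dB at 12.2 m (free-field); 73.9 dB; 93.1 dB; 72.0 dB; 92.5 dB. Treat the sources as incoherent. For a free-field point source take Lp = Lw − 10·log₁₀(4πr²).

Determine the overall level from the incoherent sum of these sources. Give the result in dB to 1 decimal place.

Source at 12.2 m: Lp = 106.7 − 10·log₁₀(4π·12.2²) = 106.7 − 10·log₁₀(1870.379) = 74.0 dB.
Converting to relative power and adding: 10^(74.0/10) + 10^(73.9/10) + 10^(93.1/10) + 10^(72.0/10) + 10^(92.5/10) = 3.886e+09.
Back to dB: 10·log₁₀ Σ = 95.9 dB.

95.9 dB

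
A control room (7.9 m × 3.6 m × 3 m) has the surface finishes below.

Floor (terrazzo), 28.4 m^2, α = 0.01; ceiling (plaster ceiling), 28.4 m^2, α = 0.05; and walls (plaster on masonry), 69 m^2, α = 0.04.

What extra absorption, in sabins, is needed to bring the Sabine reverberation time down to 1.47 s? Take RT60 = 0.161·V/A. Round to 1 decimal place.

Summing Sᵢαᵢ: 0.284 + 1.420 + 2.760 → A₁ = 4.464 sabins.
Target A₂ = 0.161·85.32/1.47 = 9.345 sabins (V = 85.32 m³).
ΔA = A₂ − A₁ = 9.345 − 4.464 = 4.9 sabins.

4.9 sabins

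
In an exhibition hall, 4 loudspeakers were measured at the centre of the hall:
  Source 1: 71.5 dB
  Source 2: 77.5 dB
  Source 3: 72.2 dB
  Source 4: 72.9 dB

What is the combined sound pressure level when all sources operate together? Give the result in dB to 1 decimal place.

Sum in the linear (power) domain: Σ 10^(Lᵢ/10) = 10^(71.5/10) + 10^(77.5/10) + 10^(72.2/10) + 10^(72.9/10) = 1.065e+08.
Back to dB: 10·log₁₀ Σ = 80.3 dB.

80.3 dB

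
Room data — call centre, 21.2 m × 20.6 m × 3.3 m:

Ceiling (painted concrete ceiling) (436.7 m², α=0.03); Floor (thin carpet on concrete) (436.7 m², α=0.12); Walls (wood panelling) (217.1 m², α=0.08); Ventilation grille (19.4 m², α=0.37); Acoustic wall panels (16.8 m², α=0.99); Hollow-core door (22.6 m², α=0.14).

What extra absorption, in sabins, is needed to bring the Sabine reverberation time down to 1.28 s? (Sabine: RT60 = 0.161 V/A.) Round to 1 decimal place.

Total absorption A₁ = 436.7×0.03 + 436.7×0.12 + 217.1×0.08 + 19.4×0.37 + 16.8×0.99 + 22.6×0.14
  = 13.101 + 52.404 + 17.368 + 7.178 + 16.632 + 3.164 = 109.847 m² sabins.
V = 1441.176 m³. Required absorption A₂ = 0.161 × 1441.176 / 1.28 = 181.273 sabins.
Shortfall: 181.273 − 109.847 = 71.4 sabins.

71.4 sabins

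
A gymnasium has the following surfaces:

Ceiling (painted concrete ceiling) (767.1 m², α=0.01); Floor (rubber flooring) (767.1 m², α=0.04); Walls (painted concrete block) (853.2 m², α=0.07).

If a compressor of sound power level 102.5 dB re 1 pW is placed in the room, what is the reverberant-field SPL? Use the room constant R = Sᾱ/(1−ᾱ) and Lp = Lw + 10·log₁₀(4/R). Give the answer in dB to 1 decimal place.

A = 98.079 sabins; S = 2387.4 m².
ᾱ = 98.079/2387.4 = 0.0411; R = Sᾱ/(1−ᾱ) = 98.079/(1−0.0411) = 102.283 m².
Lp = 102.5 + 10·log₁₀(4/102.283) = 102.5 + (-14.08) = 88.4 dB.

88.4 dB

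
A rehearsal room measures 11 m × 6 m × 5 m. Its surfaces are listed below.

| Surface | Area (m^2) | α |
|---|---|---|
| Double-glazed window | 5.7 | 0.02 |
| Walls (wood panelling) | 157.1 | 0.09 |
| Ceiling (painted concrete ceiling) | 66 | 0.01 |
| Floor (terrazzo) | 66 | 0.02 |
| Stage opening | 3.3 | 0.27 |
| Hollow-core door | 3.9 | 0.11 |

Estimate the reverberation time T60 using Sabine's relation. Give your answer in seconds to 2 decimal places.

Total absorption A = 5.7*0.02 + 157.1*0.09 + 66*0.01 + 66*0.02 + 3.3*0.27 + 3.9*0.11
  = 0.114 + 14.139 + 0.660 + 1.320 + 0.891 + 0.429 = 17.553 m^2 sabins.
Room volume: 330 m³.
T = 0.161 V/A = 0.161·330/17.553 = 3.03 s.

3.03 s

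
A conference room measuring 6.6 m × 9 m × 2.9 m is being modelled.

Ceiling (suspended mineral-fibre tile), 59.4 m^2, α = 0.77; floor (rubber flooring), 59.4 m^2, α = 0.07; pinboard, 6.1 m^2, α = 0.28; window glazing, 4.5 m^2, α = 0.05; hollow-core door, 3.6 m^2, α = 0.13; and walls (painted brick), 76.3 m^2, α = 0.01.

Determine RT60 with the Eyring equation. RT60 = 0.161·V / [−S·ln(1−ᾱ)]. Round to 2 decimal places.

0.45 sec

Total surface area S = 59.4 + 59.4 + 6.1 + 4.5 + 3.6 + 76.3 = 209.3 m^2.
Σ(Sᵢαᵢ) = 59.4·0.77 + 59.4·0.07 + 6.1·0.28 + 4.5·0.05 + 3.6·0.13 + 76.3·0.01 = 53.060.
Mean coefficient ᾱ = A/S = 0.2535.
−S·ln(1−ᾱ) = −209.3 × ln(1 − 0.2535) = 61.191.
V = 6.6 × 9 × 2.9 = 172.26 m³.
T = 0.161·V/[−S·ln(1−ᾱ)] = 0.161·172.26/61.191 = 0.45 s.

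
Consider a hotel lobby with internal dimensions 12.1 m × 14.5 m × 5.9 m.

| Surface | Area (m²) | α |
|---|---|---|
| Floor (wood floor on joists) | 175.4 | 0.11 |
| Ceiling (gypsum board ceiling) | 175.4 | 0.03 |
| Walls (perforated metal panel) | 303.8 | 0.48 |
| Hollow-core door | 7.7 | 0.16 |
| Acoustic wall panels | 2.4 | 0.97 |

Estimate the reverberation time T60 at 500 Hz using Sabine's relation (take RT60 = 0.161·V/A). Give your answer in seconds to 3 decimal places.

Equivalent absorption area: A = 175.4·0.11 + 175.4·0.03 + 303.8·0.48 + 7.7·0.16 + 2.4·0.97 = 173.940 m².
Volume V = 12.1 × 14.5 × 5.9 = 1035.155 m³.
T = 0.161 V/A = 0.161·1035.155/173.940 = 0.958 s.

0.958 s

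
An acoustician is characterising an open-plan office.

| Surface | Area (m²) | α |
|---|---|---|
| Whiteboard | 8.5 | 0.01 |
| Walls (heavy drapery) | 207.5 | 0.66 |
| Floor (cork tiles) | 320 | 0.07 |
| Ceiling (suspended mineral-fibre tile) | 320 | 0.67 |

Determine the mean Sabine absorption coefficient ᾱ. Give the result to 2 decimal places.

S = Σ Sᵢ = 8.5 + 207.5 + 320 + 320 = 856.0 m².
A = 8.5·0.01 + 207.5·0.66 + 320·0.07 + 320·0.67 = 373.835 sabins.
ᾱ = A/S = 0.44.

0.44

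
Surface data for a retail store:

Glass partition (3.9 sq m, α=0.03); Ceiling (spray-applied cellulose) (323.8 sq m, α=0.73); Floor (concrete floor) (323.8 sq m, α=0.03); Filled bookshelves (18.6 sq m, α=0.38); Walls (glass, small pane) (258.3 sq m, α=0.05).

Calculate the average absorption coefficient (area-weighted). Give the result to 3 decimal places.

Total surface area S = 928.4 sq m.
A = 3.9×0.03 + 323.8×0.73 + 323.8×0.03 + 18.6×0.38 + 258.3×0.05 = 266.188 sabins.
ᾱ = 266.188 / 928.4 = 0.287.

0.287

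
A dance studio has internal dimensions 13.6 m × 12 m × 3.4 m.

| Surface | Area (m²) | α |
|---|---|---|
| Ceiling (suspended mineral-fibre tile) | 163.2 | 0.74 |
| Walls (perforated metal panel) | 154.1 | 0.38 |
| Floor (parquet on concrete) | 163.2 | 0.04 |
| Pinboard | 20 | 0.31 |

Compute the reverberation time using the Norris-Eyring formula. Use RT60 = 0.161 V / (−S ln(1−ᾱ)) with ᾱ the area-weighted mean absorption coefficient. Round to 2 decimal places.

0.37 seconds

S = Σ Sᵢ = 500.5 m².
Σ(Sᵢαᵢ) = 163.2×0.74 + 154.1×0.38 + 163.2×0.04 + 20×0.31 = 192.054.
ᾱ = 192.054 / 500.5 = 0.3837.
Eyring denominator: −S ln(1−ᾱ) = 242.253.
V = 13.6 × 12 × 3.4 = 554.88 m³.
T = 0.161·V/[−S·ln(1−ᾱ)] = 0.161·554.88/242.253 = 0.37 s.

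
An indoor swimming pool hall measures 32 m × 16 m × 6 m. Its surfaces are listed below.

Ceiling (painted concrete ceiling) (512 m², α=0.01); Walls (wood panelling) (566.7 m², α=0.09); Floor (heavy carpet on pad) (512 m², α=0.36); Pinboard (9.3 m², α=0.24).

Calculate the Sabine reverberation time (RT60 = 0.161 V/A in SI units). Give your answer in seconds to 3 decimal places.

Summing Sᵢαᵢ: 5.120 + 51.003 + 184.320 + 2.232 → A = 242.675 sabins.
Volume V = 32 × 16 × 6 = 3072 m³.
Sabine: RT60 = 0.161 × 3072 / 242.675 = 2.038 s.

2.038 sec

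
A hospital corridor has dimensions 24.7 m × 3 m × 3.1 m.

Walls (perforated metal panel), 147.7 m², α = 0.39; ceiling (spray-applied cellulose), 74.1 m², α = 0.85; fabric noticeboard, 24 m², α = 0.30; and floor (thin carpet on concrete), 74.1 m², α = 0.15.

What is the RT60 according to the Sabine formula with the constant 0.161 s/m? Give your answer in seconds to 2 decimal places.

Summing Sᵢαᵢ: 57.603 + 62.985 + 7.200 + 11.115 → A = 138.903 sabins.
Room volume: 229.71 m³.
T = 0.161 V/A = 0.161·229.71/138.903 = 0.27 s.

0.27 s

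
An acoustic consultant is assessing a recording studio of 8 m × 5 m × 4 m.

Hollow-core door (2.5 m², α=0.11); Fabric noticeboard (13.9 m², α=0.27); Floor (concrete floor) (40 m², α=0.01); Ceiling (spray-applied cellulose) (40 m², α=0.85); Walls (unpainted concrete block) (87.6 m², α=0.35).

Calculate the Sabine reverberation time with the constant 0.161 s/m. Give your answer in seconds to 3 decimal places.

Equivalent absorption area: A = 2.5·0.11 + 13.9·0.27 + 40·0.01 + 40·0.85 + 87.6·0.35 = 69.088 m².
V = 8·5·4 = 160 m³.
Sabine: RT60 = 0.161 × 160 / 69.088 = 0.373 s.

0.373 seconds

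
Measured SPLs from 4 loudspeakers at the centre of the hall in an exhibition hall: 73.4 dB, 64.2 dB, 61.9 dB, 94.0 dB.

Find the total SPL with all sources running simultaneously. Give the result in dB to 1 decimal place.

94.0 dB

Σ 10^(Lᵢ/10) = 2.538e+09.
Back to dB: 10·log₁₀ Σ = 94.0 dB.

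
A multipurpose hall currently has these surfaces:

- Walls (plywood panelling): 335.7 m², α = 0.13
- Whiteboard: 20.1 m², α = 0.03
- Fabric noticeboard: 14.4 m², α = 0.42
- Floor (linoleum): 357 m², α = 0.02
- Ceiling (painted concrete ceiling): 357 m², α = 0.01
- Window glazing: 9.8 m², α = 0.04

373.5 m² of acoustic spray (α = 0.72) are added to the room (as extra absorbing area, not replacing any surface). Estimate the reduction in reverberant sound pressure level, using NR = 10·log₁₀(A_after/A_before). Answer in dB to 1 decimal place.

7.3 dB

Equivalent absorption area: A_before = 335.7*0.13 + 20.1*0.03 + 14.4*0.42 + 357*0.02 + 357*0.01 + 9.8*0.04 = 61.394 m².
Treatment contributes 373.5·0.72 = 268.920 sabins.
A_after = 61.394 + 268.920 = 330.314 sabins.
Reduction = 10 log₁₀(A_after/A_before) = 10 log₁₀(5.3802) = 7.3 dB.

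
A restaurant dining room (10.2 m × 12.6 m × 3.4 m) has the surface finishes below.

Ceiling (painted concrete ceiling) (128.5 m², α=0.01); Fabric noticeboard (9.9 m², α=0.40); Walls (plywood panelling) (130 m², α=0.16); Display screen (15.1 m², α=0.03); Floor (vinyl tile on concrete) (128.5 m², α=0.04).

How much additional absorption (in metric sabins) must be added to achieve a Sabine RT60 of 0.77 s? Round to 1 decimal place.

Equivalent absorption area: A₁ = 128.5*0.01 + 9.9*0.40 + 130*0.16 + 15.1*0.03 + 128.5*0.04 = 31.638 m².
V = 436.968 m³. Required absorption A₂ = 0.161 × 436.968 / 0.77 = 91.366 sabins.
ΔA = A₂ − A₁ = 91.366 − 31.638 = 59.7 sabins.

59.7 sabins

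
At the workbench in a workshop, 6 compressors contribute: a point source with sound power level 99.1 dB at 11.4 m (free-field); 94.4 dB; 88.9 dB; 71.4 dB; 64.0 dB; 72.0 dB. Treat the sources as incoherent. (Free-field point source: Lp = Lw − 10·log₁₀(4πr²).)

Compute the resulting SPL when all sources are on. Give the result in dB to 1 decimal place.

Source at 11.4 m: Lp = 99.1 − 10·log₁₀(4π·11.4²) = 99.1 − 10·log₁₀(1633.126) = 67.0 dB.
Σ 10^(Lᵢ/10) = 3.568e+09.
Back to dB: 10·log₁₀ Σ = 95.5 dB.

95.5 dB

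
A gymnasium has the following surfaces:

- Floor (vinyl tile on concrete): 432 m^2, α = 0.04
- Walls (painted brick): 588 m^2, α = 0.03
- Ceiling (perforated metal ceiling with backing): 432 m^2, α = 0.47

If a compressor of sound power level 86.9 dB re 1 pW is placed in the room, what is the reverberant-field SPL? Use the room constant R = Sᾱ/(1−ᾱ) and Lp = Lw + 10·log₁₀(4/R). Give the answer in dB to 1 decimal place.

68.4 dB

A = 237.960 sabins; S = 1452.0 m^2.
ᾱ = 237.960/1452.0 = 0.1639; R = Sᾱ/(1−ᾱ) = 237.960/(1−0.1639) = 284.607 m^2.
Lp = Lw + 10 log₁₀(4/R) = 86.9 -18.52 = 68.4 dB.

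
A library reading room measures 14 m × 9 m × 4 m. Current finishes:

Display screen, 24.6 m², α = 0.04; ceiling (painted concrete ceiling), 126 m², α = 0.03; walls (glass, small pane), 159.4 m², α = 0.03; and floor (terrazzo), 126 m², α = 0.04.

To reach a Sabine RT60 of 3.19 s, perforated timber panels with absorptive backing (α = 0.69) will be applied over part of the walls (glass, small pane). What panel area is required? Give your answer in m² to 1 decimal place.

16.4

Summing Sᵢαᵢ: 0.984 + 3.780 + 4.782 + 5.040 → A₁ = 14.586 sabins.
Required A₂ = 0.161·504/3.19 = 25.437 sabins.
ΔA needed = 25.437 − 14.586 = 10.851 sabins.
Net gain per m²: Δα = 0.69 − 0.03 = 0.66.
Panel area = 10.851 / 0.66 = 16.4 m².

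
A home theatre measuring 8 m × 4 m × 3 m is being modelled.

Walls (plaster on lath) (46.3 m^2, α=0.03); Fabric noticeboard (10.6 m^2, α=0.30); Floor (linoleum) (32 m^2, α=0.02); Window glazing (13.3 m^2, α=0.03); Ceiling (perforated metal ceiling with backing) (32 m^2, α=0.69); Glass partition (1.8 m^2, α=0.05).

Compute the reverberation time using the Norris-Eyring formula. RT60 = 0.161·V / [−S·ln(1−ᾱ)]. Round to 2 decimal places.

S = Σ Sᵢ = 136.0 m^2.
Σ(Sᵢαᵢ) = 46.3×0.03 + 10.6×0.30 + 32×0.02 + 13.3×0.03 + 32×0.69 + 1.8×0.05 = 27.778.
Mean coefficient ᾱ = A/S = 0.2042.
−S·ln(1−ᾱ) = −136.0 × ln(1 − 0.2042) = 31.063.
V = 8 × 4 × 3 = 96 m³.
T = 0.161·V/[−S·ln(1−ᾱ)] = 0.161·96/31.063 = 0.50 s.

0.50 sec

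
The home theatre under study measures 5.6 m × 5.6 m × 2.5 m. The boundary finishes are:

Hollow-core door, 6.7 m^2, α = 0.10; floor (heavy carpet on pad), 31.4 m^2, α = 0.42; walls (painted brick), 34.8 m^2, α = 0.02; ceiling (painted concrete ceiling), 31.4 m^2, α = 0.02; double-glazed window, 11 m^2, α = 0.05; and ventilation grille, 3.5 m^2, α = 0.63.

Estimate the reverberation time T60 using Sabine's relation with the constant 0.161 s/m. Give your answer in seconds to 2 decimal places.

0.70 sec

Equivalent absorption area: A = 6.7×0.10 + 31.4×0.42 + 34.8×0.02 + 31.4×0.02 + 11×0.05 + 3.5×0.63 = 17.937 m^2.
Room volume: 78.4 m³.
T = 0.161 V/A = 0.161·78.4/17.937 = 0.70 s.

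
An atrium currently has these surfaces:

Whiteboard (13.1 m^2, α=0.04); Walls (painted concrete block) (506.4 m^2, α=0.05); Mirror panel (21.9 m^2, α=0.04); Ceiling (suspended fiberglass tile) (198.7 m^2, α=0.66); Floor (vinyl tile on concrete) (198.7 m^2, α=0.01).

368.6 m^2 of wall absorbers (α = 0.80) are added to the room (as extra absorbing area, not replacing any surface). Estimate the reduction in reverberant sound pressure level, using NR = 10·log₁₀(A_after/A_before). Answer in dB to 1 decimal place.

Total absorption A_before = 13.1*0.04 + 506.4*0.05 + 21.9*0.04 + 198.7*0.66 + 198.7*0.01
  = 0.524 + 25.320 + 0.876 + 131.142 + 1.987 = 159.849 m^2 sabins.
Treatment contributes 368.6·0.80 = 294.880 sabins.
New total A_after = 454.729 sabins.
NR = 10·log₁₀(454.729/159.849) = 4.5 dB.

4.5 dB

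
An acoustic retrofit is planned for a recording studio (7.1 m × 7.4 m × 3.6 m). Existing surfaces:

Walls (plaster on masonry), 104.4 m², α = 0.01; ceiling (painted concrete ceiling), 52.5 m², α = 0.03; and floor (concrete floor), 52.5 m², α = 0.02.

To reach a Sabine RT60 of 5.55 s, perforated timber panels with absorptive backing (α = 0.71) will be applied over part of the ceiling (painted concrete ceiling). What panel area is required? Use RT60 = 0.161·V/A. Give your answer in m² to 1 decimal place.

2.7

Equivalent absorption area: A₁ = 104.4*0.01 + 52.5*0.03 + 52.5*0.02 = 3.669 m².
V = 189.144 m³. Target absorption A₂ = 0.161 × 189.144 / 5.55 = 5.487 sabins.
ΔA needed = 5.487 − 3.669 = 1.818 sabins.
Each m² of panel replacing the ceiling (painted concrete ceiling) adds (0.71 − 0.03) = 0.68 sabins.
Panel area = 1.818 / 0.68 = 2.7 m².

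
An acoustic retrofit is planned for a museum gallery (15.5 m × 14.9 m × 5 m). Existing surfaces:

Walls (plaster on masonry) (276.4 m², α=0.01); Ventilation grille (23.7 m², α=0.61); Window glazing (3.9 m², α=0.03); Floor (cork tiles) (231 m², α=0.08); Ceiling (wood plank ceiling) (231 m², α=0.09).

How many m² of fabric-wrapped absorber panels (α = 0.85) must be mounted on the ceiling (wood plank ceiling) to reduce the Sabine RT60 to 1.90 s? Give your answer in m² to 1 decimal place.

A₁ = Σ Sᵢαᵢ = 276.4*0.01 + 23.7*0.61 + 3.9*0.03 + 231*0.08 + 231*0.09 = 56.608 sabins.
V = 1154.75 m³. Target absorption A₂ = 0.161 × 1154.75 / 1.90 = 97.850 sabins.
ΔA needed = 97.850 − 56.608 = 41.242 sabins.
Each m² of panel replacing the ceiling (wood plank ceiling) adds (0.85 − 0.09) = 0.76 sabins.
Area = ΔA/Δα = 41.242/0.76 = 54.3 m².

54.3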